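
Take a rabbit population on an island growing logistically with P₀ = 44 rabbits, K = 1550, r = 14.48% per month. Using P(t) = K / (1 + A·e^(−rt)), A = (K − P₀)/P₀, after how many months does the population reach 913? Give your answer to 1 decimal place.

t ≈ 26.9 months

A = (1550 − 44)/44 = 34.22727
913 = 1550/(1 + 34.22727·e^(−0.1448t)) → 1 + 34.22727·e^(−0.1448t) = 1.6977
e^(−0.1448t) = 0.020384 → t = ln(49.0573)/0.1448 = 3.89299/0.1448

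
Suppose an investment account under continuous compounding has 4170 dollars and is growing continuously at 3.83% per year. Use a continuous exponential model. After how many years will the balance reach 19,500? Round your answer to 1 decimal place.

t ≈ 40.3 years

19500 = 4170 · e^(0.0383·t)
t = ln(19500/4170) / 0.0383 = ln(4.67626) / 0.0383 = 1.5425 / 0.0383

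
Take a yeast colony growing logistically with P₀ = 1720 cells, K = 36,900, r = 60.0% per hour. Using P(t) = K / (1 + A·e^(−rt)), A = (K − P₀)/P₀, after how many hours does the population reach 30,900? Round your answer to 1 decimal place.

t ≈ 7.8 hours

A = (36900 − 1720)/1720 = 20.45349
30900 = 36900/(1 + 20.45349·e^(−0.6t)) → 1 + 20.45349·e^(−0.6t) = 1.19417
e^(−0.6t) = 0.009493 → t = ln(105.33547)/0.6 = 4.65715/0.6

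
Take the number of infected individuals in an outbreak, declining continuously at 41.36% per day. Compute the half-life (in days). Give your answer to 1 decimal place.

half-life = ln(2) / |r| = 0.69315 / 0.4136

half-life ≈ 1.7 days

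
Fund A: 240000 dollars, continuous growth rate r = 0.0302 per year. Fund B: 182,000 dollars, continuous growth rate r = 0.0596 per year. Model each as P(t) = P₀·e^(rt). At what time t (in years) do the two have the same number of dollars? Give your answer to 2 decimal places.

t ≈ 9.41 years

240000·e^(0.0302t) = 182000·e^(0.0596t)
240000/182000 = e^((0.0596 − 0.0302)t) → ln(1.31868) = 0.0294·t
t = 0.27663 / 0.0294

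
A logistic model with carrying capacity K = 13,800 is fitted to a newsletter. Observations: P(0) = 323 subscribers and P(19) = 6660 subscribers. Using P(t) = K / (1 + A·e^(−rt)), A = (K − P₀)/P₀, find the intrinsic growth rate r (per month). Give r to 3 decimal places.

r ≈ 0.193 per month

A = (13800 − 323)/323 = 41.72446
6660 = 13800/(1 + 41.72446·e^(−r·19)) → e^(−19r) = (2.07207 − 1)/41.72446 = 0.025694
r = −ln(0.025694)/19 = 3.66149/19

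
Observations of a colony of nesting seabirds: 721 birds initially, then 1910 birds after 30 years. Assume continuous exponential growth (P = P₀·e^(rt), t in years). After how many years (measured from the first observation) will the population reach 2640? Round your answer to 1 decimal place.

r = ln(1910/721) / 30 ≈ 0.032474 per year
t = ln(2640/721) / r = 1.2979 / 0.032474 ≈ 39.967

t ≈ 40.0 years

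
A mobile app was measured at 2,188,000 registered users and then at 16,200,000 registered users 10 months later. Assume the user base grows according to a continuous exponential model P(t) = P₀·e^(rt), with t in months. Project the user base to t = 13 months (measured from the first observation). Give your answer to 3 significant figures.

r = ln(16200000/2188000) / 10 ≈ 0.200202 per month
P(13) = 2188000 · e^(0.200202·13) = 2188000 · 13.4992 ≈ 29536247.84

≈ 29,500,000 registered users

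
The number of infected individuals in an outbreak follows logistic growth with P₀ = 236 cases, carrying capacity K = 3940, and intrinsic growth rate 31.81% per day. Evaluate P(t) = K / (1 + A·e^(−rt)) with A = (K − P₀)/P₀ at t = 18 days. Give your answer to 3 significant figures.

≈ 3,750 cases

A = (3940 − 236)/236 = 15.69492
P(18) = 3940 / (1 + 15.69492·e^(−0.3181·18)) = 3940 / (1 + 15.69492·0.003261)
= 3940 / 1.05118 ≈ 3748.18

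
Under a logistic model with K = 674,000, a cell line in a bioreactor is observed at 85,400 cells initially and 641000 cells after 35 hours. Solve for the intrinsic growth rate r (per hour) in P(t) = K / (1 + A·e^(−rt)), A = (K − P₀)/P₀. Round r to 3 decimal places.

A = (674000 − 85400)/85400 = 6.89227
641000 = 674000/(1 + 6.89227·e^(−r·35)) → e^(−35r) = (1.05148 − 1)/6.89227 = 0.00747
r = −ln(0.00747)/35 = 4.89692/35

r ≈ 0.140 per hour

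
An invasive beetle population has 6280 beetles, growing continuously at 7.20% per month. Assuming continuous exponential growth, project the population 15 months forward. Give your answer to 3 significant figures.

P(15) = 6280 · e^(0.072·15) = 6280 · e^(1.08)
= 6280 · 2.94468 ≈ 18492.59

≈ 18,500 beetles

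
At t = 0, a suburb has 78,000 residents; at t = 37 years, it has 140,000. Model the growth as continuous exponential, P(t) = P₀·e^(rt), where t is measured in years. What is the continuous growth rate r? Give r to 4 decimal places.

r ≈ 0.0158 per year

140000 = 78000 · e^(r·37)
e^(37r) = 140000/78000 = 1.79487
r = ln(1.79487) / 37 = 0.58493 / 37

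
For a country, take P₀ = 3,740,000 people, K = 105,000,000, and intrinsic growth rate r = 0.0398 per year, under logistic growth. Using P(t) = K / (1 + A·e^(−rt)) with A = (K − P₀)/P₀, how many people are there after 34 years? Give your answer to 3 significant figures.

A = (105000000 − 3740000)/3740000 = 27.07487
P(34) = 105000000 / (1 + 27.07487·e^(−0.0398·34)) = 105000000 / (1 + 27.07487·0.258412)
= 105000000 / 7.99647 ≈ 13130792.6

≈ 13,100,000 people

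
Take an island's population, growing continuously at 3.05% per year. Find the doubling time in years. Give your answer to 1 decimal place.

doubling time = ln(2) / |r| = 0.69315 / 0.0305

doubling time ≈ 22.7 years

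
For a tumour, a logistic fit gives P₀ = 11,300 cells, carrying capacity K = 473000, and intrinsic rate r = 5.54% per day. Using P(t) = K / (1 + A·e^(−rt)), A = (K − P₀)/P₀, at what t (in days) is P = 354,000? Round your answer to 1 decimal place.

t ≈ 86.6 days

A = (473000 − 11300)/11300 = 40.85841
354000 = 473000/(1 + 40.85841·e^(−0.0554t)) → 1 + 40.85841·e^(−0.0554t) = 1.33616
e^(−0.0554t) = 0.008227 → t = ln(121.54518)/0.0554 = 4.80029/0.0554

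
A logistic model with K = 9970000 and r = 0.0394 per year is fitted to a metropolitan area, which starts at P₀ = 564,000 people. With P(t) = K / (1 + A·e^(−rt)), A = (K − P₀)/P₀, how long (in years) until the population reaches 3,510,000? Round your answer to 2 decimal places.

t ≈ 55.94 years

A = (9970000 − 564000)/564000 = 16.6773
3510000 = 9970000/(1 + 16.6773·e^(−0.0394t)) → 1 + 16.6773·e^(−0.0394t) = 2.84046
e^(−0.0394t) = 0.110357 → t = ln(9.06151)/0.0394 = 2.20404/0.0394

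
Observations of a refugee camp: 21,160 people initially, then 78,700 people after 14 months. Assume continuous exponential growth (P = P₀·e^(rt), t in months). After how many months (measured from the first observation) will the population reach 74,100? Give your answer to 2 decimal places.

r = ln(78700/21160) / 14 ≈ 0.093824 per month
t = ln(74100/21160) / r = 1.2533 / 0.093824 ≈ 13.358

t ≈ 13.36 months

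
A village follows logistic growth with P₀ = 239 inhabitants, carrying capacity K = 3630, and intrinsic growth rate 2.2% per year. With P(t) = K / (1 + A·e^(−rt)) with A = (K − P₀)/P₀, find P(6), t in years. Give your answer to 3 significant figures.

A = (3630 − 239)/239 = 14.18828
P(6) = 3630 / (1 + 14.18828·e^(−0.022·6)) = 3630 / (1 + 14.18828·0.876341)
= 3630 / 13.43378 ≈ 270.21

≈ 270 inhabitants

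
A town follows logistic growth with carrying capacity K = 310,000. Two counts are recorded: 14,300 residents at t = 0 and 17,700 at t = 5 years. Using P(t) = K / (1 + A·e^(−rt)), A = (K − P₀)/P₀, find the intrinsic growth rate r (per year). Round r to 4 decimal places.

A = (310000 − 14300)/14300 = 20.67832
17700 = 310000/(1 + 20.67832·e^(−r·5)) → e^(−5r) = (17.51412 − 1)/20.67832 = 0.79862
r = −ln(0.79862)/5 = 0.22487/5

r ≈ 0.0450 per year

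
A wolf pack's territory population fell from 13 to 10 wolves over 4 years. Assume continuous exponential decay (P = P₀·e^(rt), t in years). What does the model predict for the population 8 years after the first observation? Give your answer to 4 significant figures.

r = ln(10/13) / 4 ≈ -0.065591 per year
P(8) = 13 · e^(-0.065591·8) = 13 · 0.59172 ≈ 7.69

≈ 7.692 wolves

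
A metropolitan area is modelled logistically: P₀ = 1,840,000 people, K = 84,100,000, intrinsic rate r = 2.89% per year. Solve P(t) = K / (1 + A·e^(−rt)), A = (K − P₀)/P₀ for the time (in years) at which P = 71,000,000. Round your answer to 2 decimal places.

t ≈ 189.97 years

A = (84100000 − 1840000)/1840000 = 44.70652
71000000 = 84100000/(1 + 44.70652·e^(−0.0289t)) → 1 + 44.70652·e^(−0.0289t) = 1.18451
e^(−0.0289t) = 0.004127 → t = ln(242.30252)/0.0289 = 5.49019/0.0289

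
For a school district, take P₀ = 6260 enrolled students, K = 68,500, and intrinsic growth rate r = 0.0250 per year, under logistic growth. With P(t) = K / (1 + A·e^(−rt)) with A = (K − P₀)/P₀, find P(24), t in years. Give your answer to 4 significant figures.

A = (68500 − 6260)/6260 = 9.94249
P(24) = 68500 / (1 + 9.94249·e^(−0.025·24)) = 68500 / (1 + 9.94249·0.548812)
= 68500 / 6.45656 ≈ 10609.37

≈ 10,610 enrolled students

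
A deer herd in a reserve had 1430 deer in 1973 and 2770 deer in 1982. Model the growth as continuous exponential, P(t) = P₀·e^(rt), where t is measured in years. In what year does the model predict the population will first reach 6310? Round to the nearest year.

year 1993

r = ln(2770/1430) / 9 = 0.66117/9 ≈ 0.073464 per year
t = ln(6310/1430) / r = 1.48446/0.073464 ≈ 20.21 years after 1973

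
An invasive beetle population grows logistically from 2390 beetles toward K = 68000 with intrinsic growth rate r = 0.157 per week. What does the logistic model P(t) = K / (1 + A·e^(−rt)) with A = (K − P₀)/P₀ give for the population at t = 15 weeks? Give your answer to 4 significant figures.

≈ 18,860 beetles

A = (68000 − 2390)/2390 = 27.45188
P(15) = 68000 / (1 + 27.45188·e^(−0.157·15)) = 68000 / (1 + 27.45188·0.094894)
= 68000 / 3.60501 ≈ 18862.66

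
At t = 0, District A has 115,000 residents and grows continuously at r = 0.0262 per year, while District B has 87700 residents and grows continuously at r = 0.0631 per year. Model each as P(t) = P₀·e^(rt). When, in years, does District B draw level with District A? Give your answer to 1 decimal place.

115000·e^(0.0262t) = 87700·e^(0.0631t)
115000/87700 = e^((0.0631 − 0.0262)t) → ln(1.31129) = 0.0369·t
t = 0.27101 / 0.0369

t ≈ 7.3 years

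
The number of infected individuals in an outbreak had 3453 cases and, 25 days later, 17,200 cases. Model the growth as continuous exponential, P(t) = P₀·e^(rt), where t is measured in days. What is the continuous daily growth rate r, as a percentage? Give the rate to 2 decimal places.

r ≈ 6.42% per day

17200 = 3453 · e^(r·25)
e^(25r) = 17200/3453 = 4.98118
r = ln(4.98118) / 25 = 1.60567 / 25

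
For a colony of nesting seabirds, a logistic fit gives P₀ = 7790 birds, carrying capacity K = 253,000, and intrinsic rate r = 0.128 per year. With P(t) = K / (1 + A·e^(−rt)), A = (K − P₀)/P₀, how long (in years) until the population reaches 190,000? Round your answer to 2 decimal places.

t ≈ 35.57 years

A = (253000 − 7790)/7790 = 31.47754
190000 = 253000/(1 + 31.47754·e^(−0.128t)) → 1 + 31.47754·e^(−0.128t) = 1.33158
e^(−0.128t) = 0.010534 → t = ln(94.93225)/0.128 = 4.55316/0.128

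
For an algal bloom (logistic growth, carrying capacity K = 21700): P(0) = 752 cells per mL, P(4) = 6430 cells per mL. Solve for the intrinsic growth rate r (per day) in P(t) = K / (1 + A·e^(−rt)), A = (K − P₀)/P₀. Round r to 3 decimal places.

r ≈ 0.616 per day

A = (21700 − 752)/752 = 27.85638
6430 = 21700/(1 + 27.85638·e^(−r·4)) → e^(−4r) = (3.37481 − 1)/27.85638 = 0.085252
r = −ln(0.085252)/4 = 2.46215/4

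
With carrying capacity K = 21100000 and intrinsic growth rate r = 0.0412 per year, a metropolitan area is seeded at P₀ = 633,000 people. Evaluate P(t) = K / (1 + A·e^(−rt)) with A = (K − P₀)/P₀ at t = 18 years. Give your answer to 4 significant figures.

≈ 1,286,000 people

A = (21100000 − 633000)/633000 = 32.33333
P(18) = 21100000 / (1 + 32.33333·e^(−0.0412·18)) = 21100000 / (1 + 32.33333·0.476351)
= 21100000 / 16.40202 ≈ 1286426.89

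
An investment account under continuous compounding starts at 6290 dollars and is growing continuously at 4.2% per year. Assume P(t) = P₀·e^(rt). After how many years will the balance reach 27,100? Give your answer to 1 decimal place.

t ≈ 34.8 years

27100 = 6290 · e^(0.042·t)
t = ln(27100/6290) / 0.042 = ln(4.30843) / 0.042 = 1.46057 / 0.042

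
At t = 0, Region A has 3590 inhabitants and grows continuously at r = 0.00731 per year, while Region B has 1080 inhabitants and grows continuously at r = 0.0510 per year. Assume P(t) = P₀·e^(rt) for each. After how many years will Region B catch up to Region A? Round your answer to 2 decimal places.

t ≈ 27.49 years

3590·e^(0.00731t) = 1080·e^(0.051t)
3590/1080 = e^((0.051 − 0.00731)t) → ln(3.32407) = 0.04369·t
t = 1.20119 / 0.04369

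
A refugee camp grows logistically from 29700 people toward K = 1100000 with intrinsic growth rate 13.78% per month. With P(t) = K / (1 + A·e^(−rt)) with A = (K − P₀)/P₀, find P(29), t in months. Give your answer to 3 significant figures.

A = (1100000 − 29700)/29700 = 36.03704
P(29) = 1100000 / (1 + 36.03704·e^(−0.1378·29)) = 1100000 / (1 + 36.03704·0.018385)
= 1100000 / 1.66255 ≈ 661632.53

≈ 662,000 people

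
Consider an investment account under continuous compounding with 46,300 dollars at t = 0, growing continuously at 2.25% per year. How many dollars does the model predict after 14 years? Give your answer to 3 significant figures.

≈ 63,400 dollars

P(14) = 46300 · e^(0.0225·14) = 46300 · e^(0.315)
= 46300 · 1.37026 ≈ 63443.01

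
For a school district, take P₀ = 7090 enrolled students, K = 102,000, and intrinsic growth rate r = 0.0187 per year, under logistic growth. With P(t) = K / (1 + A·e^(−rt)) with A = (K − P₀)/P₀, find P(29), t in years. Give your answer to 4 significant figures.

A = (102000 − 7090)/7090 = 13.38646
P(29) = 102000 / (1 + 13.38646·e^(−0.0187·29)) = 102000 / (1 + 13.38646·0.581409)
= 102000 / 8.78301 ≈ 11613.32

≈ 11,610 enrolled students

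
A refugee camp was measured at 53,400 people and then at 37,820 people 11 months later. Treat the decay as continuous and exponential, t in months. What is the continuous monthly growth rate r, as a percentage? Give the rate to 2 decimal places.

37820 = 53400 · e^(r·11)
e^(11r) = 37820/53400 = 0.70824
r = ln(0.70824) / 11 = -0.34497 / 11

r ≈ -3.14% per month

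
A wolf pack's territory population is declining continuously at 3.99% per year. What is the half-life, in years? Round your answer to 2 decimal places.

half-life = ln(2) / |r| = 0.69315 / 0.0399

half-life ≈ 17.37 years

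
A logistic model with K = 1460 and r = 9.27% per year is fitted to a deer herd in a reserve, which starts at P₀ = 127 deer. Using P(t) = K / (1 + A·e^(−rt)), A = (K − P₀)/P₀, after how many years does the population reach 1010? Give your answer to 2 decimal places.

t ≈ 34.08 years

A = (1460 − 127)/127 = 10.49606
1010 = 1460/(1 + 10.49606·e^(−0.0927t)) → 1 + 10.49606·e^(−0.0927t) = 1.44554
e^(−0.0927t) = 0.042449 → t = ln(23.55783)/0.0927 = 3.15946/0.0927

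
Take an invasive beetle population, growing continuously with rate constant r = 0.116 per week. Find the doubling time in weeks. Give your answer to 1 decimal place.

doubling time ≈ 6.0 weeks

doubling time = ln(2) / |r| = 0.69315 / 0.116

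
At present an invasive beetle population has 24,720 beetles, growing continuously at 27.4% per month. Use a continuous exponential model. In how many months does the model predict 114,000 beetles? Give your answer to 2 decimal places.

114000 = 24720 · e^(0.274·t)
t = ln(114000/24720) / 0.274 = ln(4.61165) / 0.274 = 1.52859 / 0.274

t ≈ 5.58 months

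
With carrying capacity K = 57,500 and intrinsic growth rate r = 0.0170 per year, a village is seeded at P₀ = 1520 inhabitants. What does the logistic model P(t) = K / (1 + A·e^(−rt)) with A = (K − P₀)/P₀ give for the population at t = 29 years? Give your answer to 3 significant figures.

≈ 2,450 inhabitants

A = (57500 − 1520)/1520 = 36.82895
P(29) = 57500 / (1 + 36.82895·e^(−0.017·29)) = 57500 / (1 + 36.82895·0.610791)
= 57500 / 23.4948 ≈ 2447.35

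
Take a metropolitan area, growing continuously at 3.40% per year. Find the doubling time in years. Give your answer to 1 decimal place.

doubling time ≈ 20.4 years

doubling time = ln(2) / |r| = 0.69315 / 0.034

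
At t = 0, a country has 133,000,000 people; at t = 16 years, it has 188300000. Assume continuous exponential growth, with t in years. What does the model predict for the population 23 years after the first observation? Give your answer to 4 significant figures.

r = ln(188300000/133000000) / 16 ≈ 0.02173 per year
P(23) = 133000000 · e^(0.02173·23) = 133000000 · 1.64839 ≈ 219236188

≈ 219,200,000 people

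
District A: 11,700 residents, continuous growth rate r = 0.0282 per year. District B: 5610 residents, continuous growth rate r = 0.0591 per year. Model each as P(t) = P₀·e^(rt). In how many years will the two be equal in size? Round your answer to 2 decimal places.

t ≈ 23.79 years

11700·e^(0.0282t) = 5610·e^(0.0591t)
11700/5610 = e^((0.0591 − 0.0282)t) → ln(2.08556) = 0.0309·t
t = 0.73504 / 0.0309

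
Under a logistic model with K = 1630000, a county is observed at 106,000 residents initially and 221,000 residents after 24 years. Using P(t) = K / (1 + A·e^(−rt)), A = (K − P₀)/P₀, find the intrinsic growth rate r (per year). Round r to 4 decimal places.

r ≈ 0.0339 per year

A = (1630000 − 106000)/106000 = 14.37736
221000 = 1630000/(1 + 14.37736·e^(−r·24)) → e^(−24r) = (7.37557 − 1)/14.37736 = 0.443445
r = −ln(0.443445)/24 = 0.81318/24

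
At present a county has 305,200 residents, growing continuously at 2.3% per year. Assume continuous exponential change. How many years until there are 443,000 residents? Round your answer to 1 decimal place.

t ≈ 16.2 years

443000 = 305200 · e^(0.023·t)
t = ln(443000/305200) / 0.023 = ln(1.45151) / 0.023 = 0.3726 / 0.023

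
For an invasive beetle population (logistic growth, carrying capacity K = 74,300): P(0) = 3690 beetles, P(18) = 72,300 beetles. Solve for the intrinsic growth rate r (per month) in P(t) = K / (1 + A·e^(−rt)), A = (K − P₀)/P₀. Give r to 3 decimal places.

A = (74300 − 3690)/3690 = 19.1355
72300 = 74300/(1 + 19.1355·e^(−r·18)) → e^(−18r) = (1.02766 − 1)/19.1355 = 0.001446
r = −ln(0.001446)/18 = 6.53922/18

r ≈ 0.363 per month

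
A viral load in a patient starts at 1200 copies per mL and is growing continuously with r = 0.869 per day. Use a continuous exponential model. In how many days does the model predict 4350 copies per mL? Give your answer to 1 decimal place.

4350 = 1200 · e^(0.869·t)
t = ln(4350/1200) / 0.869 = ln(3.625) / 0.869 = 1.28785 / 0.869

t ≈ 1.5 days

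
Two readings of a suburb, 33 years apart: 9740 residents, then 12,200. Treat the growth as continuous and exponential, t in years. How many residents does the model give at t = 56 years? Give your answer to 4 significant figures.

r = ln(12200/9740) / 33 ≈ 0.006824 per year
P(56) = 9740 · e^(0.006824·56) = 9740 · 1.46543 ≈ 14273.29

≈ 14,270 residents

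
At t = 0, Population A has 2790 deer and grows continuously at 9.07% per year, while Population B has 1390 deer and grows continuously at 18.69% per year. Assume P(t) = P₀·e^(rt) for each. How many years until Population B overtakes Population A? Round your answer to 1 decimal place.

2790·e^(0.0907t) = 1390·e^(0.1869t)
2790/1390 = e^((0.1869 − 0.0907)t) → ln(2.00719) = 0.0962·t
t = 0.69674 / 0.0962

t ≈ 7.2 years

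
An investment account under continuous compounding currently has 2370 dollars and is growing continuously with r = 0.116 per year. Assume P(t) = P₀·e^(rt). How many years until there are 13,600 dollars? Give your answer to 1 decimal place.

t ≈ 15.1 years

13600 = 2370 · e^(0.116·t)
t = ln(13600/2370) / 0.116 = ln(5.7384) / 0.116 = 1.74718 / 0.116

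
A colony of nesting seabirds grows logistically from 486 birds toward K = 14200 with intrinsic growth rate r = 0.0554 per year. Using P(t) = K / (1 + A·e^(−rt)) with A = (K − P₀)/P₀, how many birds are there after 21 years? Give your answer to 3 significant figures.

≈ 1,450 birds

A = (14200 − 486)/486 = 28.21811
P(21) = 14200 / (1 + 28.21811·e^(−0.0554·21)) = 14200 / (1 + 28.21811·0.312422)
= 14200 / 9.81596 ≈ 1446.62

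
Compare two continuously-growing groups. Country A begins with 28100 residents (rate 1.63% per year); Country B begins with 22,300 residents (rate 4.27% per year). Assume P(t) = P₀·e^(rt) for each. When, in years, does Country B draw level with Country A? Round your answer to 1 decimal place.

28100·e^(0.0163t) = 22300·e^(0.0427t)
28100/22300 = e^((0.0427 − 0.0163)t) → ln(1.26009) = 0.0264·t
t = 0.23118 / 0.0264

t ≈ 8.8 years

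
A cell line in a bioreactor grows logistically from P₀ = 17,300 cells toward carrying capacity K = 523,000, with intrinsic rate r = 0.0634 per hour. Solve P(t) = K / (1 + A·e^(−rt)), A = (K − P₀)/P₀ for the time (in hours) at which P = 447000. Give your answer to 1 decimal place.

t ≈ 81.2 hours

A = (523000 − 17300)/17300 = 29.23121
447000 = 523000/(1 + 29.23121·e^(−0.0634t)) → 1 + 29.23121·e^(−0.0634t) = 1.17002
e^(−0.0634t) = 0.005816 → t = ln(171.92569)/0.0634 = 5.14706/0.0634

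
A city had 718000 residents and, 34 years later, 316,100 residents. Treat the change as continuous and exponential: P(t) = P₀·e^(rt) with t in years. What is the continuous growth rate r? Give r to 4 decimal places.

r ≈ -0.0241 per year

316100 = 718000 · e^(r·34)
e^(34r) = 316100/718000 = 0.44025
r = ln(0.44025) / 34 = -0.82041 / 34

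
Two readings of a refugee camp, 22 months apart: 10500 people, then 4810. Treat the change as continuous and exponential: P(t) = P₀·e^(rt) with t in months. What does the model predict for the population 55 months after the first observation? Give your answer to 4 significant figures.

r = ln(4810/10500) / 22 ≈ -0.035485 per month
P(55) = 10500 · e^(-0.035485·55) = 10500 · 0.14203 ≈ 1491.35

≈ 1,491 people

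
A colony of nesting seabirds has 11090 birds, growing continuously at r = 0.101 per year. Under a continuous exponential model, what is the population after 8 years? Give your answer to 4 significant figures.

P(8) = 11090 · e^(0.101·8) = 11090 · e^(0.808)
= 11090 · 2.24342 ≈ 24879.49

≈ 24,880 birds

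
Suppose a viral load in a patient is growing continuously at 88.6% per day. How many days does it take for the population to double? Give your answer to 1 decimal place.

doubling time ≈ 0.8 days

doubling time = ln(2) / |r| = 0.69315 / 0.886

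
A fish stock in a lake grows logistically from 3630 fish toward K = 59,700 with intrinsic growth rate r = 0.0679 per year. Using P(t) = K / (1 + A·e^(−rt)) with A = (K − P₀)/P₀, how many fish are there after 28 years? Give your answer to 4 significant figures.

A = (59700 − 3630)/3630 = 15.44628
P(28) = 59700 / (1 + 15.44628·e^(−0.0679·28)) = 59700 / (1 + 15.44628·0.149389)
= 59700 / 3.30751 ≈ 18049.84

≈ 18,050 fish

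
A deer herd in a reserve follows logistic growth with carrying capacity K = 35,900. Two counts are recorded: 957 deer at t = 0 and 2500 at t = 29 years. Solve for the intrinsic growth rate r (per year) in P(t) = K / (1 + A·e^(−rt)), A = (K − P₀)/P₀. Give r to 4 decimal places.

A = (35900 − 957)/957 = 36.51306
2500 = 35900/(1 + 36.51306·e^(−r·29)) → e^(−29r) = (14.36 − 1)/36.51306 = 0.365896
r = −ln(0.365896)/29 = 1.0054/29

r ≈ 0.0347 per year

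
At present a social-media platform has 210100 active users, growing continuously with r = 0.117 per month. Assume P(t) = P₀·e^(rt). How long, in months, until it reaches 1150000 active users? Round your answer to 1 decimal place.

1150000 = 210100 · e^(0.117·t)
t = ln(1150000/210100) / 0.117 = ln(5.47358) / 0.117 = 1.69993 / 0.117

t ≈ 14.5 months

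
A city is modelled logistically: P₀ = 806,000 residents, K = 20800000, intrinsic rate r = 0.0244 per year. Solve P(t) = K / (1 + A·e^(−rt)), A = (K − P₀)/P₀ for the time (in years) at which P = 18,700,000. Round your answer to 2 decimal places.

t ≈ 221.22 years

A = (20800000 − 806000)/806000 = 24.80645
18700000 = 20800000/(1 + 24.80645·e^(−0.0244t)) → 1 + 24.80645·e^(−0.0244t) = 1.1123
e^(−0.0244t) = 0.004527 → t = ln(220.89555)/0.0244 = 5.39769/0.0244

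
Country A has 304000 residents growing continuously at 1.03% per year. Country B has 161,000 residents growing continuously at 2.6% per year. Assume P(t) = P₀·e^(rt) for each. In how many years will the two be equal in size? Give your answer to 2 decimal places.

304000·e^(0.0103t) = 161000·e^(0.026t)
304000/161000 = e^((0.026 − 0.0103)t) → ln(1.8882) = 0.0157·t
t = 0.63562 / 0.0157

t ≈ 40.49 years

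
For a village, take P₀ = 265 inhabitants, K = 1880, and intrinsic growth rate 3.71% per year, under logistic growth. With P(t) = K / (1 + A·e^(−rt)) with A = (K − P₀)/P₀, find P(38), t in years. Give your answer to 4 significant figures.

A = (1880 − 265)/265 = 6.09434
P(38) = 1880 / (1 + 6.09434·e^(−0.0371·38)) = 1880 / (1 + 6.09434·0.244192)
= 1880 / 2.48819 ≈ 755.57

≈ 755.6 inhabitants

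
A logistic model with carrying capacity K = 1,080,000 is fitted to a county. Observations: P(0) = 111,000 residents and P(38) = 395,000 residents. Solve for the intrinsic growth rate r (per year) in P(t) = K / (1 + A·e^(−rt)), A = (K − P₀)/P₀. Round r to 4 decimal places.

r ≈ 0.0425 per year

A = (1080000 − 111000)/111000 = 8.72973
395000 = 1080000/(1 + 8.72973·e^(−r·38)) → e^(−38r) = (2.73418 − 1)/8.72973 = 0.198652
r = −ln(0.198652)/38 = 1.6162/38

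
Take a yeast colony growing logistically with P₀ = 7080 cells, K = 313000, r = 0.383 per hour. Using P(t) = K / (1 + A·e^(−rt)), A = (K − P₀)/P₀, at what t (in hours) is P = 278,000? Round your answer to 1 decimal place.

A = (313000 − 7080)/7080 = 43.20904
278000 = 313000/(1 + 43.20904·e^(−0.383t)) → 1 + 43.20904·e^(−0.383t) = 1.1259
e^(−0.383t) = 0.002914 → t = ln(343.20323)/0.383 = 5.83832/0.383

t ≈ 15.2 hours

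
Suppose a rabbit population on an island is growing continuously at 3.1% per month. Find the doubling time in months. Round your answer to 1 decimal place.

doubling time ≈ 22.4 months

doubling time = ln(2) / |r| = 0.69315 / 0.031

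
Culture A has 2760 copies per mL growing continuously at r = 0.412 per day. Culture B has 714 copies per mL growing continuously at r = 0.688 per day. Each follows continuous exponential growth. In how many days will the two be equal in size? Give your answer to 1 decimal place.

t ≈ 4.9 days

2760·e^(0.412t) = 714·e^(0.688t)
2760/714 = e^((0.688 − 0.412)t) → ln(3.86555) = 0.276·t
t = 1.3521 / 0.276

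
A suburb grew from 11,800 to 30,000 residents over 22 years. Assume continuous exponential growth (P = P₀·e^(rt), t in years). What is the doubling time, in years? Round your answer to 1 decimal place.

r = ln(30000/11800) / 22 = ln(2.54237) / 22 ≈ 0.042414 per year
doubling time = ln 2 / |r| = 0.69315 / 0.042414

doubling time ≈ 16.3 years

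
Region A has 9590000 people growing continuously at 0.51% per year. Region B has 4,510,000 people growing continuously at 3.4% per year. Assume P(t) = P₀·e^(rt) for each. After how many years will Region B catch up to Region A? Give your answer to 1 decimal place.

t ≈ 26.1 years

9590000·e^(0.0051t) = 4510000·e^(0.034t)
9590000/4510000 = e^((0.034 − 0.0051)t) → ln(2.12639) = 0.0289·t
t = 0.75442 / 0.0289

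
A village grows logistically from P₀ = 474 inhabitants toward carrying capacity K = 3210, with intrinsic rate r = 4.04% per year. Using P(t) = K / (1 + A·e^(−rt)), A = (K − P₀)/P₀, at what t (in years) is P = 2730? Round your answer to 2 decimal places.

t ≈ 86.42 years

A = (3210 − 474)/474 = 5.77215
2730 = 3210/(1 + 5.77215·e^(−0.0404t)) → 1 + 5.77215·e^(−0.0404t) = 1.17582
e^(−0.0404t) = 0.030461 → t = ln(32.82911)/0.0404 = 3.49132/0.0404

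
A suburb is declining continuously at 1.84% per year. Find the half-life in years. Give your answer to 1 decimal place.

half-life ≈ 37.7 years

half-life = ln(2) / |r| = 0.69315 / 0.0184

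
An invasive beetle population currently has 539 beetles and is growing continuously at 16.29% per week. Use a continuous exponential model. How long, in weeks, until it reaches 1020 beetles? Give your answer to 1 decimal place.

1020 = 539 · e^(0.1629·t)
t = ln(1020/539) / 0.1629 = ln(1.89239) / 0.1629 = 0.63784 / 0.1629

t ≈ 3.9 weeks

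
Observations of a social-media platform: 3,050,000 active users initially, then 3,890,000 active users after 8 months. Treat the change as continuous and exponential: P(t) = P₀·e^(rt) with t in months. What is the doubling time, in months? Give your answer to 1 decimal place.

doubling time ≈ 22.8 months

r = ln(3890000/3050000) / 8 = ln(1.27541) / 8 ≈ 0.030408 per month
doubling time = ln 2 / |r| = 0.69315 / 0.030408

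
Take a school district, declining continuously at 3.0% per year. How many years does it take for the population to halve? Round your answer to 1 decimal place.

half-life = ln(2) / |r| = 0.69315 / 0.03

half-life ≈ 23.1 years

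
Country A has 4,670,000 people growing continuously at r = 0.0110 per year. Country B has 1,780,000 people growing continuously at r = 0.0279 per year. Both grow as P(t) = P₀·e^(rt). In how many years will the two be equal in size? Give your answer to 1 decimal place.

t ≈ 57.1 years

4670000·e^(0.011t) = 1780000·e^(0.0279t)
4670000/1780000 = e^((0.0279 − 0.011)t) → ln(2.6236) = 0.0169·t
t = 0.96455 / 0.0169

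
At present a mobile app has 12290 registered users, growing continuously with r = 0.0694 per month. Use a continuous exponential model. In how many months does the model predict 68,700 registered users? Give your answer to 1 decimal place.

68700 = 12290 · e^(0.0694·t)
t = ln(68700/12290) / 0.0694 = ln(5.58991) / 0.0694 = 1.72096 / 0.0694

t ≈ 24.8 months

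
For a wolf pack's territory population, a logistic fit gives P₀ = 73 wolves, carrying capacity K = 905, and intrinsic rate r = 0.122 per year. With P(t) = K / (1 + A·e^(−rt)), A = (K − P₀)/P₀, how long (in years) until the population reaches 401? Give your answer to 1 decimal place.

t ≈ 18.1 years

A = (905 − 73)/73 = 11.39726
401 = 905/(1 + 11.39726·e^(−0.122t)) → 1 + 11.39726·e^(−0.122t) = 2.25686
e^(−0.122t) = 0.110277 → t = ln(9.06806)/0.122 = 2.20476/0.122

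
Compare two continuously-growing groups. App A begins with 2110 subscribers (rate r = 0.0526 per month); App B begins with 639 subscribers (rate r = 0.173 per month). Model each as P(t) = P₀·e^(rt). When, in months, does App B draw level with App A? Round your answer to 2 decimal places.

2110·e^(0.0526t) = 639·e^(0.173t)
2110/639 = e^((0.173 − 0.0526)t) → ln(3.30203) = 0.1204·t
t = 1.19454 / 0.1204

t ≈ 9.92 months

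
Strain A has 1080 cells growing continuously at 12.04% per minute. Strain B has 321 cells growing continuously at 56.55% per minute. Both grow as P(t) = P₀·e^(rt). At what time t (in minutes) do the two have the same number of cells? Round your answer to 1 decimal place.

1080·e^(0.1204t) = 321·e^(0.5655t)
1080/321 = e^((0.5655 − 0.1204)t) → ln(3.36449) = 0.4451·t
t = 1.21328 / 0.4451

t ≈ 2.7 minutes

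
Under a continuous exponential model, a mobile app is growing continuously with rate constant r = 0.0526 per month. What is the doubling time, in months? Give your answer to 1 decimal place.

doubling time = ln(2) / |r| = 0.69315 / 0.0526

doubling time ≈ 13.2 months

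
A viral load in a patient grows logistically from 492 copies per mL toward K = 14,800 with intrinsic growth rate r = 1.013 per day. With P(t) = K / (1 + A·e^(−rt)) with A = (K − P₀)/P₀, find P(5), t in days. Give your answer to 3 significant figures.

A = (14800 − 492)/492 = 29.0813
P(5) = 14800 / (1 + 29.0813·e^(−1.013·5)) = 14800 / (1 + 29.0813·0.006314)
= 14800 / 1.18362 ≈ 12504.05

≈ 12,500 copies per mL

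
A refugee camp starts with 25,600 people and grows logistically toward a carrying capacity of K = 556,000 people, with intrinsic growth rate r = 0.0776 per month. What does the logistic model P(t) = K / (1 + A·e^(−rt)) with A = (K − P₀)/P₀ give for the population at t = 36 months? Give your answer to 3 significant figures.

A = (556000 − 25600)/25600 = 20.71875
P(36) = 556000 / (1 + 20.71875·e^(−0.0776·36)) = 556000 / (1 + 20.71875·0.0612)
= 556000 / 2.268 ≈ 245150.15

≈ 245,000 people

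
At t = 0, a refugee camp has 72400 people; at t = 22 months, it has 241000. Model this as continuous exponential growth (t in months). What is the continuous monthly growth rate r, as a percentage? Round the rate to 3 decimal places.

r ≈ 5.466% per month

241000 = 72400 · e^(r·22)
e^(22r) = 241000/72400 = 3.32873
r = ln(3.32873) / 22 = 1.20259 / 22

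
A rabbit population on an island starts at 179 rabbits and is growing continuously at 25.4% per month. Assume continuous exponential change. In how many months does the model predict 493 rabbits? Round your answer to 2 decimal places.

t ≈ 3.99 months

493 = 179 · e^(0.254·t)
t = ln(493/179) / 0.254 = ln(2.75419) / 0.254 = 1.01312 / 0.254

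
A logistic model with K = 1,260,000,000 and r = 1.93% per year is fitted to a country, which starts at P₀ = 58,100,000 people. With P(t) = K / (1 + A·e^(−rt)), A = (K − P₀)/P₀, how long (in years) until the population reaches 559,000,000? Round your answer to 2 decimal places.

A = (1260000000 − 58100000)/58100000 = 20.68675
559000000 = 1260000000/(1 + 20.68675·e^(−0.0193t)) → 1 + 20.68675·e^(−0.0193t) = 2.25403
e^(−0.0193t) = 0.06062 → t = ln(16.49628)/0.0193 = 2.80313/0.0193

t ≈ 145.24 years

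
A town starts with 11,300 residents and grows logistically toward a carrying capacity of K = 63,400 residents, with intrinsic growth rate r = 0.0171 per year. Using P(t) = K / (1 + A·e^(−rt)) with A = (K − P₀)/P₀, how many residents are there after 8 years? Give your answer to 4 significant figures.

A = (63400 − 11300)/11300 = 4.61062
P(8) = 63400 / (1 + 4.61062·e^(−0.0171·8)) = 63400 / (1 + 4.61062·0.872145)
= 63400 / 5.02113 ≈ 12626.65

≈ 12,630 residents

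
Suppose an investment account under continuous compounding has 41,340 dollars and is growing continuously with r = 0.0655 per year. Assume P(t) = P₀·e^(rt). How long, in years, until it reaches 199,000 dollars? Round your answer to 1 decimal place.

t ≈ 24.0 years

199000 = 41340 · e^(0.0655·t)
t = ln(199000/41340) / 0.0655 = ln(4.81374) / 0.0655 = 1.57147 / 0.0655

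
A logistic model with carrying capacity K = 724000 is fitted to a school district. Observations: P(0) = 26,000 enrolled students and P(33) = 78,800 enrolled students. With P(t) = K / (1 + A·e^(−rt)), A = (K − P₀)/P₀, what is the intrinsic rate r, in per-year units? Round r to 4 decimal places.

r ≈ 0.0360 per year

A = (724000 − 26000)/26000 = 26.84615
78800 = 724000/(1 + 26.84615·e^(−r·33)) → e^(−33r) = (9.18782 − 1)/26.84615 = 0.30499
r = −ln(0.30499)/33 = 1.18748/33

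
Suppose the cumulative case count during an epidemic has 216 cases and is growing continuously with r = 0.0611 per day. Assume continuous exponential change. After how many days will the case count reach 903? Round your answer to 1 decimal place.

903 = 216 · e^(0.0611·t)
t = ln(903/216) / 0.0611 = ln(4.18056) / 0.0611 = 1.43044 / 0.0611

t ≈ 23.4 days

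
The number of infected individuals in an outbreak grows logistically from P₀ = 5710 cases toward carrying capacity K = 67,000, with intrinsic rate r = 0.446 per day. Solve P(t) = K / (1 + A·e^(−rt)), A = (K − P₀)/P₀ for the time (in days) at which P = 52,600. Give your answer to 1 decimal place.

A = (67000 − 5710)/5710 = 10.7338
52600 = 67000/(1 + 10.7338·e^(−0.446t)) → 1 + 10.7338·e^(−0.446t) = 1.27376
e^(−0.446t) = 0.025505 → t = ln(39.20819)/0.446 = 3.66889/0.446

t ≈ 8.2 days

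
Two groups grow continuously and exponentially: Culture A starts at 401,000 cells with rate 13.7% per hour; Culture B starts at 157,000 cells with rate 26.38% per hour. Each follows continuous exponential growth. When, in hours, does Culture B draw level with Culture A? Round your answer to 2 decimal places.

401000·e^(0.137t) = 157000·e^(0.2638t)
401000/157000 = e^((0.2638 − 0.137)t) → ln(2.55414) = 0.1268·t
t = 0.93772 / 0.1268

t ≈ 7.40 hours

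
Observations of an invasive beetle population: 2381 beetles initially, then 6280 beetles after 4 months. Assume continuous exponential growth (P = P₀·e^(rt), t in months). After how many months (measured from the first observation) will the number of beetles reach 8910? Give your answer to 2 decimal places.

r = ln(6280/2381) / 4 ≈ 0.242462 per month
t = ln(8910/2381) / r = 1.31965 / 0.242462 ≈ 5.443

t ≈ 5.44 months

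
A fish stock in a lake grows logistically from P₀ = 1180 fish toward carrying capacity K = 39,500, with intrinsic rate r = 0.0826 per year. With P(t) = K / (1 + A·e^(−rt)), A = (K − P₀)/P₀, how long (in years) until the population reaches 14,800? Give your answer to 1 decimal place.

A = (39500 − 1180)/1180 = 32.47458
14800 = 39500/(1 + 32.47458·e^(−0.0826t)) → 1 + 32.47458·e^(−0.0826t) = 2.66892
e^(−0.0826t) = 0.051392 → t = ln(19.45845)/0.0826 = 2.96828/0.0826

t ≈ 35.9 years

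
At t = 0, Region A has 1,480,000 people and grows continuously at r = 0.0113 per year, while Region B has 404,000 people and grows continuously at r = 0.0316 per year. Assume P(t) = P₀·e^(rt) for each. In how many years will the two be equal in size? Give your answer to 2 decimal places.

t ≈ 63.96 years

1480000·e^(0.0113t) = 404000·e^(0.0316t)
1480000/404000 = e^((0.0316 − 0.0113)t) → ln(3.66337) = 0.0203·t
t = 1.29838 / 0.0203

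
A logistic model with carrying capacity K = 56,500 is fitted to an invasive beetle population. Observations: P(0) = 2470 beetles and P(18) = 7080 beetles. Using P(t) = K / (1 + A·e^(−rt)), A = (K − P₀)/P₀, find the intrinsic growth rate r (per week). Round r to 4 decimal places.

A = (56500 − 2470)/2470 = 21.87449
7080 = 56500/(1 + 21.87449·e^(−r·18)) → e^(−18r) = (7.98023 − 1)/21.87449 = 0.319103
r = −ln(0.319103)/18 = 1.14224/18

r ≈ 0.0635 per week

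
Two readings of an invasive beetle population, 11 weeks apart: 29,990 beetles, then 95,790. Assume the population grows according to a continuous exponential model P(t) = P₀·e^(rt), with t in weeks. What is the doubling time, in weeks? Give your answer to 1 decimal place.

doubling time ≈ 6.6 weeks

r = ln(95790/29990) / 11 = ln(3.19406) / 11 ≈ 0.105572 per week
doubling time = ln 2 / |r| = 0.69315 / 0.105572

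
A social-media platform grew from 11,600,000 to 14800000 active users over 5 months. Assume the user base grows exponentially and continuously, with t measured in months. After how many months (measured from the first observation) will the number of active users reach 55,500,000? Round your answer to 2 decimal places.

r = ln(14800000/11600000) / 5 ≈ 0.048724 per month
t = ln(55500000/11600000) / r = 1.56538 / 0.048724 ≈ 32.127

t ≈ 32.13 months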